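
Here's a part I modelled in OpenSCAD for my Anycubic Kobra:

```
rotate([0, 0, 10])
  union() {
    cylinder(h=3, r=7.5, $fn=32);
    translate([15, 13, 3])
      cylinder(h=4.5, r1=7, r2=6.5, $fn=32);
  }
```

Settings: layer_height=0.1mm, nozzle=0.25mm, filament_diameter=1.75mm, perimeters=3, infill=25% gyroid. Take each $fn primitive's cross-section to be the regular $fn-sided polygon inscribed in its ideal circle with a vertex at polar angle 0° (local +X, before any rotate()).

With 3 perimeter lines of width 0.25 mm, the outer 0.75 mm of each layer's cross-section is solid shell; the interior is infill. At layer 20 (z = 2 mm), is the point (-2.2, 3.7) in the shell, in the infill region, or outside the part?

At z = 2 mm: the r=7.5 cylinder contributes a regular 32-gon of circumradius 7.5; the cone at (15, 13) is not intersected at this z (z outside [3, 7.5]); Taking the union: only the r=7.5 cylinder is present, so the union is just that shape — 1 connected region; (whole slice rotated 10° about Z — lengths, areas and connectivity unchanged). Overall, the cross-section is a single solid region. Undo the 10° rotation: the query point maps to (-1.524, 4.026) in the un-rotated model frame. The nearest boundary edge runs (-1.46, 7.36)→(-2.87, 6.93); distance from the point to it = 3.17 mm. The point is inside the cross-section and 3.17 mm from the nearest boundary — more than the 0.75 mm shell width (3 × 0.25), so it's in the infill interior.

infill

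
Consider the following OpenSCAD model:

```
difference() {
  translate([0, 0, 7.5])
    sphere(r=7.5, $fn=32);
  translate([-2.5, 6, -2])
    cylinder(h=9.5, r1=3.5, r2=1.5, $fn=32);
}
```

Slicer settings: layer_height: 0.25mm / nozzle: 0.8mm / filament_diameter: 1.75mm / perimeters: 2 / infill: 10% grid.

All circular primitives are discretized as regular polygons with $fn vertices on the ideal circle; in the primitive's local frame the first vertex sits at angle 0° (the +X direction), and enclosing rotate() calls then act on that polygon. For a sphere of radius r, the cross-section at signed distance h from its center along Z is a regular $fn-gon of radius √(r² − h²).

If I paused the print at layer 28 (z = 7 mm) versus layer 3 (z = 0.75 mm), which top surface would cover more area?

Layer 28 (z = 7): the r=7.5 sphere slices to a regular 32-gon of circumradius 7.483 (√(r²−h²) with h=0.5 from center) (area = (32/2)·7.483²·sin(360°/32) = 174.80 mm²); the cone at (-2.5, 6): at t=0.947 of its height the radius interpolates to r₁+(r₂−r₁)t = 1.605, giving a regular 32-gon of that circumradius (area = (32/2)·1.605²·sin(360°/32) = 8.04 mm²); Taking the first minus the rest: starting from the r=7.5 sphere (174.80 mm²), the cone at (-2.5, 6) partially overlaps it — only the 6.79 mm² overlap (of its 8.04 mm²) is removed, clipping the outline — area = 168.01 mm². So its area = 168.01 mm². Layer 3 (z = 0.75): the r=7.5 sphere contributes a regular 32-gon of circumradius √(7.5²−6.75²) = 3.269 (area = (32/2)·3.269²·sin(360°/32) = 33.36 mm²); the cone at (-2.5, 6): at t=0.289 of its height the radius interpolates to r₁+(r₂−r₁)t = 2.921, giving a regular 32-gon of that circumradius (area = (32/2)·2.921²·sin(360°/32) = 26.63 mm²); Taking the first minus the rest: starting from the r=7.5 sphere (33.36 mm²), the cone at (-2.5, 6) misses the remaining region (no effect) — area = 33.36 mm². So its area = 33.36 mm². Layer 28 is larger (168.01 vs 33.36 mm²).

layer 28 (z = 7 mm)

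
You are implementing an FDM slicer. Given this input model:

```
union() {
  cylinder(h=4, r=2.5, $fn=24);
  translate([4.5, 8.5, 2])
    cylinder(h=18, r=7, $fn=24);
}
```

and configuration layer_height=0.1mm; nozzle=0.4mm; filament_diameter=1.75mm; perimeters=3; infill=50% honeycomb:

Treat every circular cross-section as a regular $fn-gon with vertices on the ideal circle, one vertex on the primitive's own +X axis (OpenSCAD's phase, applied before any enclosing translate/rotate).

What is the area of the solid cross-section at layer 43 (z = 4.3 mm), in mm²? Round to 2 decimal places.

At z = 4.3 mm: the cylinder is absent (z outside [0, 4]); the r=7 cylinder at (4.5, 8.5) contributes a regular 24-gon of circumradius 7 (area = (24/2)·7.000²·sin(360°/24) = 152.19 mm²); Taking the union: only the r=7 cylinder at (4.5, 8.5) is present, so the union is just that shape — area = 152.19 mm². Overall, the cross-section is a single solid region. Net area = 152.19 mm².

152.19 mm²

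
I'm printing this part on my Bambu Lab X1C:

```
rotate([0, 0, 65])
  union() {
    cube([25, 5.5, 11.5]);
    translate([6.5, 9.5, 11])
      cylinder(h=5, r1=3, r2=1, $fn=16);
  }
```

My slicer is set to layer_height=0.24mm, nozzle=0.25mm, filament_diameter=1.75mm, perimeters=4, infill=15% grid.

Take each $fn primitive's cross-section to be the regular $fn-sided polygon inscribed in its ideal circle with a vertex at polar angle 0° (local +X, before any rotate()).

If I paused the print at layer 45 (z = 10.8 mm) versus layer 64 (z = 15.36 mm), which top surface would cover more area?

layer 45 (z = 10.8 mm)

Layer 45 (z = 10.8): the cube (footprint 25×5.5) is included at this height (area 137.50 mm²); the cone at (6.5, 9.5) is not intersected at this z (z outside [11, 16]); Merging all regions: only the 25×5.5 cube is present, so the union is just that shape — area = 137.50 mm²; (whole slice rotated 65° about Z — lengths, areas and connectivity unchanged). So its area = 137.50 mm². Layer 64 (z = 15.36): the cube is absent (z outside [0, 11.5]); the cone at (6.5, 9.5) (r1=3→r2=1) has section circumradius 1.256 here — a regular 16-gon (area = (16/2)·1.256²·sin(360°/16) = 4.83 mm²); Combining (union): only the cone at (6.5, 9.5) is present, so the union is just that shape — area = 4.83 mm²; (rotated 65° about Z; rotation is an isometry so areas/perimeters/island counts are preserved). So its area = 4.83 mm². Layer 45 is larger (137.50 vs 4.83 mm²).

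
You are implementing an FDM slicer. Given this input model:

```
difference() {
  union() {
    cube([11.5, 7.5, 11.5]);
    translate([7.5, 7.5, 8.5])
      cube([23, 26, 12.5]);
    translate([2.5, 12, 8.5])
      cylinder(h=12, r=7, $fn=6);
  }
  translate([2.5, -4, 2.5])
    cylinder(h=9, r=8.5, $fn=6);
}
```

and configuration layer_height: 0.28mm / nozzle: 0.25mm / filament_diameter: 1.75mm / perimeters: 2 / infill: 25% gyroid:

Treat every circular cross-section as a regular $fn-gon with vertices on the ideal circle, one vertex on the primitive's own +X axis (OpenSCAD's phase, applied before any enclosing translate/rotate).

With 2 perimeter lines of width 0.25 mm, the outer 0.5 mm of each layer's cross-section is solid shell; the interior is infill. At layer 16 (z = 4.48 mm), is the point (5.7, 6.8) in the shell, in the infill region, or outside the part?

At z = 4.48 mm: the cube (footprint 11.5×7.5) is included at this height; the cube at (7.5, 7.5) does not reach this height (z outside [8.5, 21]); the cylinder at (2.5, 12) is absent (z outside [8.5, 20.5]); Combining (union): only the 11.5×7.5 cube is present, so the union is just that shape — 1 connected region; the r=8.5 cylinder at (2.5, -4) gives a regular 6-gon of circumradius 8.5 (constant along its height); Subtracting the remaining from the first: starting from that combined region, the r=8.5 cylinder at (2.5, -4) partially overlaps it — only the 25.95 mm² overlap (of its 187.71 mm²) is removed, clipping the outline — 1 connected region. Overall, the cross-section is a single solid region. The nearest boundary edge runs (0.00, 7.50)→(11.50, 7.50); distance from the point to it = 0.70 mm. The point is inside the cross-section and 0.70 mm from the nearest boundary — more than the 0.5 mm shell width (2 × 0.25), so it's in the infill interior.

infill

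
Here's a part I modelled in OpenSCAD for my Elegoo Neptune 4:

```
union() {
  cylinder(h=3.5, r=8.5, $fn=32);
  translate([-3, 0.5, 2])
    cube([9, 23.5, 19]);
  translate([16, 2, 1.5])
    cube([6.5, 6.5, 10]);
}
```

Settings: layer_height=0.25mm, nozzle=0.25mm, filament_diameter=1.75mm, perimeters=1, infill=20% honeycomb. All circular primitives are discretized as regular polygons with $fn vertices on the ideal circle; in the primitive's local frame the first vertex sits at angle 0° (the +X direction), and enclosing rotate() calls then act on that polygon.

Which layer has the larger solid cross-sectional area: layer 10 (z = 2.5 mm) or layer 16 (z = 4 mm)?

Layer 10 (z = 2.5): the r=8.5 cylinder contributes a regular 32-gon of circumradius 8.5 (area = (32/2)·8.500²·sin(360°/32) = 225.52 mm²); the cube at (-3, 0.5) is present — its section is the full 9×23.5 rectangle (area 211.50 mm²); the cube at (16, 2) (footprint 6.5×6.5) is included at this height (area 42.25 mm²); Combining (union): the regions partially overlap — summed areas 479.27 mm² minus the doubly-counted overlap 66.56 mm² gives 412.71 mm² — area = 412.71 mm². So its area = 412.71 mm². Layer 16 (z = 4): the cylinder is not intersected at this z (z outside [0, 3.5]); the cube at (-3, 0.5) (footprint 9×23.5) is included at this height (area 211.50 mm²); the 6.5×6.5 cube at (16, 2) contributes its full rectangle (area 42.25 mm²); Combining (union): the 2 present regions are separate (no shared area or edge), so areas and boundary lengths simply add and each stays a separate island — area = 253.75 mm². So its area = 253.75 mm². Layer 10 is larger (412.71 vs 253.75 mm²).

layer 10 (z = 2.5 mm)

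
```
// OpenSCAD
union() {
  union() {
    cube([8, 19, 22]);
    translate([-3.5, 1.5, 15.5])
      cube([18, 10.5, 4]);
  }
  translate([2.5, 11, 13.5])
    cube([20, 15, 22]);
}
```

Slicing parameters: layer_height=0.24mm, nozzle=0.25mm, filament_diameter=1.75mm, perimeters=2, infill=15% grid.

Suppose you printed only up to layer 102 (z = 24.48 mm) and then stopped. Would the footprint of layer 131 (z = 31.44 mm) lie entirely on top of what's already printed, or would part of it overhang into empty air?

Compare the two slices. At z = 24.48: the cube does not reach this height (z outside [0, 22]); the cube at (-3.5, 1.5) does not reach this height (z outside [15.5, 19.5]); Taking the union: nothing is present at this height; the 20×15 cube at (2.5, 11) contributes its full rectangle (area 300.00 mm²); Merging all regions: only the 20×15 cube at (2.5, 11) is present, so the union is just that shape — area = 300.00 mm². At z = 31.44: the cube does not reach this height (z outside [0, 22]); the cube at (-3.5, 1.5) does not reach this height (z outside [15.5, 19.5]); Combining (union): nothing is present at this height; the cube at (2.5, 11) (footprint 20×15) is included at this height (area 300.00 mm²); Combining (union): only the 20×15 cube at (2.5, 11) is present, so the union is just that shape — area = 300.00 mm². Checking containment: the cross-section at z = 31.44 is a subset of the cross-section at z = 24.48.

entirely on top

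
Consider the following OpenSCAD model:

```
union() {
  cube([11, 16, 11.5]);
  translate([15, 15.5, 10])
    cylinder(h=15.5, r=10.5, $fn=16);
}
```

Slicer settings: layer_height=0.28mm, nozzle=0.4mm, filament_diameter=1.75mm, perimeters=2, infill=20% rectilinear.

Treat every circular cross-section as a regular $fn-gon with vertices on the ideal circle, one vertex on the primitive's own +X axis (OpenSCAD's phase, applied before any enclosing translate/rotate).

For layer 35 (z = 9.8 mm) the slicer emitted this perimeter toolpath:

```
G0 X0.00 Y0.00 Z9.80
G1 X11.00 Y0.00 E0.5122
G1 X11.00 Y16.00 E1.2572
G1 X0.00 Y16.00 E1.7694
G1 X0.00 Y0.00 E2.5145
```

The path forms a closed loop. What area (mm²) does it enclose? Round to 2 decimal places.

Apply the shoelace formula to the sequence of (X, Y) vertices; enclosed area = 176.00 mm².

176.00 mm²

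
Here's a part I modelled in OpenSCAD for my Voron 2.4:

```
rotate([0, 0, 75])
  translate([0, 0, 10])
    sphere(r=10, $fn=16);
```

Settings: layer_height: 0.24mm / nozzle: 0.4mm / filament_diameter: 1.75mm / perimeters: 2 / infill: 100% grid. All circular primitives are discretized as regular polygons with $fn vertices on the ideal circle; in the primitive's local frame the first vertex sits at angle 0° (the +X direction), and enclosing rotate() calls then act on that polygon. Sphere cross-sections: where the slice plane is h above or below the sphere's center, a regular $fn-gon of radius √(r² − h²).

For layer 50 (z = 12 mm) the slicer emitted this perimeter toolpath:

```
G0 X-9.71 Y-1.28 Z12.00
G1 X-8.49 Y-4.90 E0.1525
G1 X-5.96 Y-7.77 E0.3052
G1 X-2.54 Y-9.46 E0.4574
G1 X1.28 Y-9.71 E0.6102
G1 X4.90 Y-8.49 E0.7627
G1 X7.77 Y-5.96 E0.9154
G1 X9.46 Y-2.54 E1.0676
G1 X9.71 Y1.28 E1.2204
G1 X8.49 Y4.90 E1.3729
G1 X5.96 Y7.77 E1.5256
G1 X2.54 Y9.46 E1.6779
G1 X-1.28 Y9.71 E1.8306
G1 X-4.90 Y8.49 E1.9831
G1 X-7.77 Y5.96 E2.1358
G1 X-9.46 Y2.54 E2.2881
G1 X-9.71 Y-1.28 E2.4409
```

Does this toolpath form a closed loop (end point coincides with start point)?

Start point (G0): (-9.71, -1.28). End point (last G1): the path returns to the start — closed.

yes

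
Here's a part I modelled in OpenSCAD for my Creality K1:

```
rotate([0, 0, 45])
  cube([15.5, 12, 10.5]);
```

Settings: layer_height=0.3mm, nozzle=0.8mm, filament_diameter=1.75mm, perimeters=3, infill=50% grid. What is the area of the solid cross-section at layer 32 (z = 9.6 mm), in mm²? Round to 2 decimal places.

At z = 9.6 mm: the 15.5×12 cube contributes its full rectangle (area 186.00 mm²); (rotated 45° about Z; rotation is an isometry so areas/perimeters/island counts are preserved). Overall, the cross-section is a single solid region. Net area = 186.00 mm².

186.00 mm²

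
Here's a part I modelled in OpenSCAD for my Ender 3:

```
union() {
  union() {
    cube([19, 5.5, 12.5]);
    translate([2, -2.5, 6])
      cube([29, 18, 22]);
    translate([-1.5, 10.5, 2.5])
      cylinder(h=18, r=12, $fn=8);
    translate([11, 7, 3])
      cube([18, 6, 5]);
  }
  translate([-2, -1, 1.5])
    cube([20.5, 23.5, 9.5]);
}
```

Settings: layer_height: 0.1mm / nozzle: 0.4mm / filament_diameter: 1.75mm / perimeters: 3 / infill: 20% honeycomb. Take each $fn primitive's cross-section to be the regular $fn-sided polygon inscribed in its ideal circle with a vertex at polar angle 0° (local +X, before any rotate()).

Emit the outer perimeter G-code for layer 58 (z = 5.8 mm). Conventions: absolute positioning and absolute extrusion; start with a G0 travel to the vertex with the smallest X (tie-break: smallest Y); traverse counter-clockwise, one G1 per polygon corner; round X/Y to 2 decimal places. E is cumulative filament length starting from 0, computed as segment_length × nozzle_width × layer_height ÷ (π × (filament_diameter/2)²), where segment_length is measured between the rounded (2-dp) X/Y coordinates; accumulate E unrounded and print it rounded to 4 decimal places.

G0 X-13.50 Y10.50 Z5.80
G1 X-9.99 Y2.01 E0.1528
G1 X-1.50 Y-1.50 E0.3056
G1 X-0.29 Y-1.00 E0.3273
G1 X18.50 Y-1.00 E0.6398
G1 X18.50 Y0.00 E0.6564
G1 X19.00 Y0.00 E0.6648
G1 X19.00 Y5.50 E0.7562
G1 X18.50 Y5.50 E0.7645
G1 X18.50 Y7.00 E0.7895
G1 X29.00 Y7.00 E0.9641
G1 X29.00 Y13.00 E1.0639
G1 X18.50 Y13.00 E1.2385
G1 X18.50 Y22.50 E1.3965
G1 X-2.00 Y22.50 E1.7374
G1 X-2.00 Y22.29 E1.7409
G1 X-9.99 Y18.99 E1.8846
G1 X-13.50 Y10.50 E2.0374

At z = 5.8 mm: the 19×5.5 cube contributes its full rectangle; the cube at (2, -2.5) does not reach this height (z outside [6, 28]); the cylinder at (-1.5, 10.5): section is a regular 8-gon, circumradius r=12; the 18×6 cube at (11, 7) contributes its full rectangle; Combining (union): the regions partially overlap (shared area 36.04 mm²), so overlapping operands fuse into one piece — 2 connected regions; the 20.5×23.5 cube at (-2, -1) contributes its full rectangle; Merging all regions: the regions partially overlap (shared area 325.76 mm²), so overlapping operands fuse into one piece — 1 connected region. The outline is a single polygon with 17 vertices. Extrusion per mm of travel: 0.4 × 0.1 / (π × 0.875²) = 0.016630. Accumulating E over each segment gives final E = 2.0374.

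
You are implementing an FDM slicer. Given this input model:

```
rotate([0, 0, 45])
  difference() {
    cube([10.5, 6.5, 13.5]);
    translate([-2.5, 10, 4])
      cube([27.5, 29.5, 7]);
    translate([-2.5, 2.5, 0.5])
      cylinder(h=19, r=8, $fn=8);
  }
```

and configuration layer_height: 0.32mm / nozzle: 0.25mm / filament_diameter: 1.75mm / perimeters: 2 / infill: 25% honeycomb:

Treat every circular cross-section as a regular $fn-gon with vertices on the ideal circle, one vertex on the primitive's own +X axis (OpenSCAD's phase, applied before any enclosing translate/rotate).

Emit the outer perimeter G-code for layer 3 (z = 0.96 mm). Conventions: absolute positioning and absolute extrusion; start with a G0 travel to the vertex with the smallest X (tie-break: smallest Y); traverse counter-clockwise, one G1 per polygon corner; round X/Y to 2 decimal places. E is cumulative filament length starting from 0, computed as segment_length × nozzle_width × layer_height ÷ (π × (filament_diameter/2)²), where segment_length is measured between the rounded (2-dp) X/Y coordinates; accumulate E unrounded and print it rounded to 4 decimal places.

At z = 0.96 mm: the 10.5×6.5 cube contributes its full rectangle; the cube at (-2.5, 10) is absent (z outside [4, 11]); the r=8 cylinder at (-2.5, 2.5) gives a regular 8-gon of circumradius 8 (constant along its height); After the difference (first − rest): starting from the 10.5×6.5 cube, the r=8 cylinder at (-2.5, 2.5) partially overlaps it — only the 31.14 mm² overlap (of its 181.02 mm²) is removed, clipping the outline — 1 connected region; (whole slice rotated 45° about Z — lengths, areas and connectivity unchanged). The outline is a single polygon with 5 vertices. Extrusion per mm of travel: 0.25 × 0.32 / (π × 0.875²) = 0.033260. Accumulating E over each segment gives final E = 0.8720.

G0 X-1.88 Y7.31 Z0.96
G1 X2.12 Y5.66 E0.1439
G1 X3.16 Y3.16 E0.2340
G1 X7.42 Y7.42 E0.4344
G1 X2.83 Y12.02 E0.6505
G1 X-1.88 Y7.31 E0.8720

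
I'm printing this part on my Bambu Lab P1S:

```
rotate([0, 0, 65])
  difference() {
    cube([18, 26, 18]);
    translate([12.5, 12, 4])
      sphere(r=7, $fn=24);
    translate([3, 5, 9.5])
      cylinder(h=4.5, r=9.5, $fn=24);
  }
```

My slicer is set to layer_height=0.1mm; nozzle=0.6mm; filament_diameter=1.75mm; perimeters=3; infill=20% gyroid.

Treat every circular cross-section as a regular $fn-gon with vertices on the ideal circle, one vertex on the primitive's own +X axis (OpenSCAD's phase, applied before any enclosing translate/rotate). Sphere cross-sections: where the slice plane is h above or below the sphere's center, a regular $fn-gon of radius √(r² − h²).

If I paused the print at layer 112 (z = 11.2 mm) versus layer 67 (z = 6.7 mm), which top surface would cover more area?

layer 67 (z = 6.7 mm)

Layer 112 (z = 11.2): the 18×26 cube contributes its full rectangle (area 468.00 mm²); the sphere at (12.5, 12) is not intersected at this z (|z−center|=7.200 > r=7); the r=9.5 cylinder at (3, 5) gives a regular 24-gon of circumradius 9.5 (constant along its height) (area = (24/2)·9.500²·sin(360°/24) = 280.30 mm²); Subtracting the remaining from the first: starting from the 18×26 cube (468.00 mm²), the r=9.5 cylinder at (3, 5) partially overlaps it — only the 157.87 mm² overlap (of its 280.30 mm²) is removed, clipping the outline — area = 310.13 mm²; (whole slice rotated 65° about Z — lengths, areas and connectivity unchanged). So its area = 310.13 mm². Layer 67 (z = 6.7): the cube (footprint 18×26) is included at this height (area 468.00 mm²); the r=7 sphere at (12.5, 12) contributes a regular 24-gon of circumradius √(7²−2.7²) = 6.458 (area = (24/2)·6.458²·sin(360°/24) = 129.54 mm²); the cylinder at (3, 5) is absent (z outside [9.5, 14]); After the difference (first − rest): starting from the 18×26 cube (468.00 mm²), the r=7 sphere at (12.5, 12) partially overlaps it — only the 125.40 mm² overlap (of its 129.54 mm²) is removed, clipping the outline — area = 342.60 mm²; (rotated 65° about Z; rotation is an isometry so areas/perimeters/island counts are preserved). So its area = 342.60 mm². Layer 67 is larger (342.60 vs 310.13 mm²).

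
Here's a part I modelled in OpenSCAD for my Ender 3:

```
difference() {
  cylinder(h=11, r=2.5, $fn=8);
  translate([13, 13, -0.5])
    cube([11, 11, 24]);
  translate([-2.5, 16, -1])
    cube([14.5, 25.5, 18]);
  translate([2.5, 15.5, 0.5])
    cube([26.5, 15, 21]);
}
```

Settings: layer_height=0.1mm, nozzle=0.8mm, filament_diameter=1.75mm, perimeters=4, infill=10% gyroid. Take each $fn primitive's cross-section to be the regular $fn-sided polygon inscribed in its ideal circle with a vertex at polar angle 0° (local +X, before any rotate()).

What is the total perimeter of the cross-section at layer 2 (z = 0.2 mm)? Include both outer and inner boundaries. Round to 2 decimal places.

At z = 0.2 mm: the cylinder: section is a regular 8-gon, circumradius r=2.5 (perimeter = 2·8·2.500·sin(180°/8) = 15.31 mm); the 11×11 cube at (13, 13) contributes its full rectangle (perimeter 44.00 mm); the 14.5×25.5 cube at (-2.5, 16) contributes its full rectangle (perimeter 80.00 mm); the cube at (2.5, 15.5) is not intersected at this z (z outside [0.5, 21.5]); Subtracting the remaining from the first: starting from the r=2.5 cylinder, the 11×11 cube at (13, 13) misses the remaining region (no effect); the 14.5×25.5 cube at (-2.5, 16) misses the remaining region (no effect) — boundary = 15.31 mm. Overall, the cross-section is a single solid region. Total boundary length (outer) = 15.31 mm.

15.31 mm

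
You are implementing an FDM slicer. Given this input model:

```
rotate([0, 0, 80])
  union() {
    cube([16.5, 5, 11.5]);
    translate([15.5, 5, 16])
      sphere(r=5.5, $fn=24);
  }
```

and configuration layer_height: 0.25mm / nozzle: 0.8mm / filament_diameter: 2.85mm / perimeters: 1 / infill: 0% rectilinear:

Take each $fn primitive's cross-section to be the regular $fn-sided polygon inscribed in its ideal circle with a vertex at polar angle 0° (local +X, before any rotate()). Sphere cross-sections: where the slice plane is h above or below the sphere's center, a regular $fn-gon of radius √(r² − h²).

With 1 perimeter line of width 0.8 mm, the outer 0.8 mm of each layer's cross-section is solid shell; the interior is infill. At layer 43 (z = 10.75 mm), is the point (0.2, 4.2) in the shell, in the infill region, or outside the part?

At z = 10.75 mm: the cube is present — its section is the full 16.5×5 rectangle; the r=5.5 sphere at (15.5, 5) slices to a regular 24-gon of circumradius 1.639 (√(r²−h²) with h=5.25 from center); Merging all regions: the regions partially overlap (shared area 3.61 mm²), so overlapping operands fuse into one piece — 1 connected region; (whole slice rotated 80° about Z — lengths, areas and connectivity unchanged). Overall, the cross-section is a single solid region. Undo the 80° rotation: the query point maps to (4.171, 0.532) in the un-rotated model frame. The nearest boundary edge runs (16.50, 0.00)→(0.00, 0.00); distance from the point to it = 0.53 mm. The point is inside the cross-section, 0.53 mm from the nearest boundary — within the 0.8 mm shell band (1 × 0.8).

shell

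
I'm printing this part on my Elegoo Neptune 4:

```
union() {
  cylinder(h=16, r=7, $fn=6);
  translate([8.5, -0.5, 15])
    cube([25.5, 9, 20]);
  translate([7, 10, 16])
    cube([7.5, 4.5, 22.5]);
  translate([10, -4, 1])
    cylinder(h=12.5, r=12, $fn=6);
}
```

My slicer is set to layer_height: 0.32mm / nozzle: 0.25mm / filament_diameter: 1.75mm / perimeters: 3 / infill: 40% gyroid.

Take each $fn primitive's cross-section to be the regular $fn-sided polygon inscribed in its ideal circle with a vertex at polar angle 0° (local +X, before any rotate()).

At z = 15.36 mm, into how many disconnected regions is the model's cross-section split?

2

At z = 15.36 mm: the cylinder: section is a regular 6-gon, circumradius r=7; the cube at (8.5, -0.5) is present — its section is the full 25.5×9 rectangle; the cube at (7, 10) does not reach this height (z outside [16, 38.5]); the cylinder at (10, -4) is not intersected at this z (z outside [1, 13.5]); Merging all regions: the 2 present regions are separate (no shared area or edge), so areas and boundary lengths simply add and each stays a separate island — 2 connected regions. The result has 2 disconnected regions.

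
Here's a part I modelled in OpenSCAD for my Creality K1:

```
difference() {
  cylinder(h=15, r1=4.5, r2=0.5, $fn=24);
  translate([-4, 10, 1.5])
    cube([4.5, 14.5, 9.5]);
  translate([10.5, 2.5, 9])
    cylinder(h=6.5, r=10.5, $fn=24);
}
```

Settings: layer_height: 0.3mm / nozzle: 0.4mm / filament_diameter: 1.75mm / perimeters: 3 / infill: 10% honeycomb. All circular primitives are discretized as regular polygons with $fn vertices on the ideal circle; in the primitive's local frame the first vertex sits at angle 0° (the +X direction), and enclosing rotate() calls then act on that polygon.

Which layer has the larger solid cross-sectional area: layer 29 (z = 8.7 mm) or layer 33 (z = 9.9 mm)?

Layer 29 (z = 8.7): the cone (r1=4.5→r2=0.5) has section circumradius 2.180 here — a regular 24-gon (area = (24/2)·2.180²·sin(360°/24) = 14.76 mm²); the cube at (-4, 10) is present — its section is the full 4.5×14.5 rectangle (area 65.25 mm²); the cylinder at (10.5, 2.5) is not intersected at this z (z outside [9, 15.5]); After the difference (first − rest): starting from the cone (14.76 mm²), the 4.5×14.5 cube at (-4, 10) misses the remaining region (no effect) — area = 14.76 mm². So its area = 14.76 mm². Layer 33 (z = 9.9): the cone (r1=4.5→r2=0.5) has section circumradius 1.860 here — a regular 24-gon (area = (24/2)·1.860²·sin(360°/24) = 10.74 mm²); the cube at (-4, 10) is present — its section is the full 4.5×14.5 rectangle (area 65.25 mm²); the cylinder at (10.5, 2.5): section is a regular 24-gon, circumradius r=10.5 (area = (24/2)·10.500²·sin(360°/24) = 342.42 mm²); After the difference (first − rest): starting from the cone (10.74 mm²), the 4.5×14.5 cube at (-4, 10) misses the remaining region (no effect); the r=10.5 cylinder at (10.5, 2.5) partially overlaps it — only the 3.87 mm² overlap (of its 342.42 mm²) is removed, clipping the outline — area = 6.88 mm². So its area = 6.88 mm². Layer 29 is larger (14.76 vs 6.88 mm²).

layer 29 (z = 8.7 mm)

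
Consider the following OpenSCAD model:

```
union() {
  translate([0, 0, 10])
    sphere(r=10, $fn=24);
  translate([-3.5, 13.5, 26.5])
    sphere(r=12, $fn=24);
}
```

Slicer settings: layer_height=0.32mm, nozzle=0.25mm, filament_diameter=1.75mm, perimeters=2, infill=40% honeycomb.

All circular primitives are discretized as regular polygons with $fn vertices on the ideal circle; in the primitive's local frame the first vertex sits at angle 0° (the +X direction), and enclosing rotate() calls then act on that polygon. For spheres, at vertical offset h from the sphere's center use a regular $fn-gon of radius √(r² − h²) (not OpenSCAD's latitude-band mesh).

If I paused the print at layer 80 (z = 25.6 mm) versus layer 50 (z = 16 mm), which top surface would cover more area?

layer 80 (z = 25.6 mm)

Layer 80 (z = 25.6): the sphere is absent (|z−center|=15.600 > r=10); the r=12 sphere at (-3.5, 13.5) slices to a regular 24-gon of circumradius 11.966 (√(r²−h²) with h=0.9 from center) (area = (24/2)·11.966²·sin(360°/24) = 444.72 mm²); Combining (union): only the r=12 sphere at (-3.5, 13.5) is present, so the union is just that shape — area = 444.72 mm². So its area = 444.72 mm². Layer 50 (z = 16): the r=10 sphere contributes a regular 24-gon of circumradius √(10²−6²) = 8.000 (area = (24/2)·8.000²·sin(360°/24) = 198.77 mm²); the r=12 sphere at (-3.5, 13.5) slices to a regular 24-gon of circumradius 5.809 (√(r²−h²) with h=10.5 from center) (area = (24/2)·5.809²·sin(360°/24) = 104.82 mm²); Taking the union: the 2 present regions are separate (no shared area or edge), so areas and boundary lengths simply add and each stays a separate island — area = 303.59 mm². So its area = 303.59 mm². Layer 80 is larger (444.72 vs 303.59 mm²).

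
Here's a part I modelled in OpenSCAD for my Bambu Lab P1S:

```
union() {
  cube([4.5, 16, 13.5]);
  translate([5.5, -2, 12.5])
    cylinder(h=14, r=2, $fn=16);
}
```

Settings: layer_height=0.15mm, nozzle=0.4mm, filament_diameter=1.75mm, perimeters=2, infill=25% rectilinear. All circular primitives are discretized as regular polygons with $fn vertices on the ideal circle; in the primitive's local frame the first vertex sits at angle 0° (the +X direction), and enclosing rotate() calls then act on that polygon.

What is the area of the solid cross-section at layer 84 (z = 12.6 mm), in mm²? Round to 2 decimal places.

84.25 mm²

At z = 12.6 mm: the cube is present — its section is the full 4.5×16 rectangle (area 72.00 mm²); the r=2 cylinder at (5.5, -2) gives a regular 16-gon of circumradius 2 (constant along its height) (area = (16/2)·2.000²·sin(360°/16) = 12.25 mm²); Combining (union): the 2 present regions are separate (no shared area or edge), so areas and boundary lengths simply add and each stays a separate island — area = 84.25 mm². Overall, the cross-section has 2 separate islands. Net area = 84.25 mm².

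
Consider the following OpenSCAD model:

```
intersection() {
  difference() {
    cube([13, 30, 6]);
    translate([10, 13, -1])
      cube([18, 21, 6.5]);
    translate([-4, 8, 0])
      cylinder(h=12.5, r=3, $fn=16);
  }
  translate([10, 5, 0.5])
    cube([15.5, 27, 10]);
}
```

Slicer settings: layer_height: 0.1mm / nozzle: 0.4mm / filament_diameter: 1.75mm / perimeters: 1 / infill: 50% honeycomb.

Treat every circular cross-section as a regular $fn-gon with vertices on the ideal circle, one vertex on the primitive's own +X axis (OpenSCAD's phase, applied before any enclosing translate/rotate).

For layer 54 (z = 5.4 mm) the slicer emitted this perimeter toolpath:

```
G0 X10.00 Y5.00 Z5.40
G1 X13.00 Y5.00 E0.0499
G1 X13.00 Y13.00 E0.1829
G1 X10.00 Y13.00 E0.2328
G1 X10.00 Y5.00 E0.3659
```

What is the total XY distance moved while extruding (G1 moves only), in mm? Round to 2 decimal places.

Sum the Euclidean lengths of each G1 segment: total = 22.00 mm.

22.00 mm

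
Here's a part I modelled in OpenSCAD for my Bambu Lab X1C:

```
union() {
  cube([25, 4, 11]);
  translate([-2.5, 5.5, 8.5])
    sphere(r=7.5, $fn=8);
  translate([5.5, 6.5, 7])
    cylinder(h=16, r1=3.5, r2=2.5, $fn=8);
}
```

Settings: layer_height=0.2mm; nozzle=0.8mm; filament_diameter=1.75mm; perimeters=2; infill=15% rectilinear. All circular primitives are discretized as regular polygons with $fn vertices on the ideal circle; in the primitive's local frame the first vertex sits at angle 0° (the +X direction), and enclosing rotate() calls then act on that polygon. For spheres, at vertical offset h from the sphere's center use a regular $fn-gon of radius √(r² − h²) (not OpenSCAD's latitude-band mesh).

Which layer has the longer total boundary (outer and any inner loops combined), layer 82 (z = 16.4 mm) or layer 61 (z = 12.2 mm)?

Layer 82 (z = 16.4): the cube does not reach this height (z outside [0, 11]); the sphere at (-2.5, 5.5) is not intersected at this z (|z−center|=7.900 > r=7.5); the cone at (5.5, 6.5): at t=0.587 of its height the radius interpolates to r₁+(r₂−r₁)t = 2.913, giving a regular 8-gon of that circumradius (perimeter = 2·8·2.913·sin(180°/8) = 17.83 mm); Combining (union): only the cone at (5.5, 6.5) is present, so the union is just that shape — boundary = 17.83 mm. So its perimeter = 17.83 mm. Layer 61 (z = 12.2): the cube is not intersected at this z (z outside [0, 11]); the r=7.5 sphere at (-2.5, 5.5) slices to a regular 8-gon of circumradius 6.524 (√(r²−h²) with h=3.7 from center) (perimeter = 2·8·6.524·sin(180°/8) = 39.94 mm); the cone at (5.5, 6.5) contributes a regular 8-gon of circumradius 3.175 (interpolated between r1=3.5 and r2=2.5 at t=0.325) (perimeter = 2·8·3.175·sin(180°/8) = 19.44 mm); Merging all regions: the regions partially overlap (shared area 3.25 mm²), so the edge portions inside another operand are dropped and the merged outline is re-measured after clipping — boundary = 50.84 mm. So its perimeter = 50.84 mm. Layer 61 is larger (50.84 vs 17.83 mm).

layer 61 (z = 12.2 mm)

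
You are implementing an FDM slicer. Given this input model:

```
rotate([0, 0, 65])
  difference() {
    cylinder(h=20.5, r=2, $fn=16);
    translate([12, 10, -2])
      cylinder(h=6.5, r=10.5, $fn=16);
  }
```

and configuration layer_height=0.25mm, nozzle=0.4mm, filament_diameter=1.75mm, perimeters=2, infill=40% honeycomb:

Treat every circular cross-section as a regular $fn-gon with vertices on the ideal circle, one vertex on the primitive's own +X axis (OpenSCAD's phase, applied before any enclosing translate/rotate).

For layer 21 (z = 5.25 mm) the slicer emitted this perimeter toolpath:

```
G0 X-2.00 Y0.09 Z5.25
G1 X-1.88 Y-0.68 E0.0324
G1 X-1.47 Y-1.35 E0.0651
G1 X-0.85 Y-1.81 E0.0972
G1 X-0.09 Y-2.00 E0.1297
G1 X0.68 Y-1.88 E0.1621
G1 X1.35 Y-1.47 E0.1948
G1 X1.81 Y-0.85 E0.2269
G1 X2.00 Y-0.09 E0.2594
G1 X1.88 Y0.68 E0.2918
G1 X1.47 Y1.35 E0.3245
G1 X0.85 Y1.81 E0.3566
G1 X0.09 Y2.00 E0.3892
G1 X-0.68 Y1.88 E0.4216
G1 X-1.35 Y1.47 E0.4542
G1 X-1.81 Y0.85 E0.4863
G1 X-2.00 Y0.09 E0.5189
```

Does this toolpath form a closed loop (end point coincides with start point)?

yes

Start point (G0): (-2.00, 0.09). End point (last G1): the path returns to the start — closed.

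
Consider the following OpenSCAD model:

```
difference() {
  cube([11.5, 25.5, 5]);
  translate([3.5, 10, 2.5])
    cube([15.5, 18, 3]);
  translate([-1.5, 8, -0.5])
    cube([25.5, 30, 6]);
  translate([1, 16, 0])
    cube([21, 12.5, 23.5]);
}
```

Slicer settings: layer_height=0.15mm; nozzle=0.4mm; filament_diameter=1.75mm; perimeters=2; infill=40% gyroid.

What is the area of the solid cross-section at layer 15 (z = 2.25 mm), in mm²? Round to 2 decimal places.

92.00 mm²

At z = 2.25 mm: the cube is present — its section is the full 11.5×25.5 rectangle (area 293.25 mm²); the cube at (3.5, 10) is absent (z outside [2.5, 5.5]); the 25.5×30 cube at (-1.5, 8) contributes its full rectangle (area 765.00 mm²); the 21×12.5 cube at (1, 16) contributes its full rectangle (area 262.50 mm²); Subtracting the remaining from the first: starting from the 11.5×25.5 cube (293.25 mm²), the 25.5×30 cube at (-1.5, 8) partially overlaps it — only the 201.25 mm² overlap (of its 765.00 mm²) is removed, clipping the outline; the 21×12.5 cube at (1, 16) misses the remaining region (no effect) — area = 92.00 mm². Overall, the cross-section is a single solid region. Net area = 92.00 mm².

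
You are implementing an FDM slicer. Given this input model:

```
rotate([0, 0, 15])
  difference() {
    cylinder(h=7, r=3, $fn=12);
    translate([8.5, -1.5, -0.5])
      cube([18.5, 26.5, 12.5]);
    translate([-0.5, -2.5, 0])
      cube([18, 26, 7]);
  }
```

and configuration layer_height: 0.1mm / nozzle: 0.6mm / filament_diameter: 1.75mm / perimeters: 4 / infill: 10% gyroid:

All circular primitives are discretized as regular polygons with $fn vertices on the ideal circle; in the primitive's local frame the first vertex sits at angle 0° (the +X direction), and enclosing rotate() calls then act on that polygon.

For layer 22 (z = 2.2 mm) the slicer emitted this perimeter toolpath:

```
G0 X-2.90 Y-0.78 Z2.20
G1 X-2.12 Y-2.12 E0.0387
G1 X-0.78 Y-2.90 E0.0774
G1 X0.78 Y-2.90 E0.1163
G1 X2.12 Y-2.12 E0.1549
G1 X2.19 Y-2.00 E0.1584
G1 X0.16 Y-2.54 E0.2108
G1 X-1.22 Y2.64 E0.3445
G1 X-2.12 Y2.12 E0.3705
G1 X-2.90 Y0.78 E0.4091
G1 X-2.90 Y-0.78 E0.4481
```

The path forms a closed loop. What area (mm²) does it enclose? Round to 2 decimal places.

11.26 mm²

Apply the shoelace formula to the sequence of (X, Y) vertices; enclosed area = 11.26 mm².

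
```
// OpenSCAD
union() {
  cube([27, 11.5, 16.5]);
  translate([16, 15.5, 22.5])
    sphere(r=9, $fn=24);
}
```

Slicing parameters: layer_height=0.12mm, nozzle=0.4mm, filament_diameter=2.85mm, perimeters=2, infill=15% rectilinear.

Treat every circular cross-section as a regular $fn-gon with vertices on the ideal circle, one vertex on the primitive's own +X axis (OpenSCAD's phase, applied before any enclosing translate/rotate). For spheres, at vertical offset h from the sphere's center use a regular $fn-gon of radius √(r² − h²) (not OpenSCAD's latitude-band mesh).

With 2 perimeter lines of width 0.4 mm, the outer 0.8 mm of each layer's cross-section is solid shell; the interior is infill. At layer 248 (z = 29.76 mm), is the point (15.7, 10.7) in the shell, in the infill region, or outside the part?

At z = 29.76 mm: the cube is absent (z outside [0, 16.5]); the sphere at (16, 15.5): section is a regular 24-gon, circumradius = √(r²−h²) = √(9²−7.26²) = 5.319; Combining (union): only the r=9 sphere at (16, 15.5) is present, so the union is just that shape — 1 connected region. Overall, the cross-section is a single solid region. The nearest boundary edge runs (14.62, 10.36)→(16.00, 10.18); distance from the point to it = 0.48 mm. The point is inside the cross-section, 0.48 mm from the nearest boundary — within the 0.8 mm shell band (2 × 0.4).

shell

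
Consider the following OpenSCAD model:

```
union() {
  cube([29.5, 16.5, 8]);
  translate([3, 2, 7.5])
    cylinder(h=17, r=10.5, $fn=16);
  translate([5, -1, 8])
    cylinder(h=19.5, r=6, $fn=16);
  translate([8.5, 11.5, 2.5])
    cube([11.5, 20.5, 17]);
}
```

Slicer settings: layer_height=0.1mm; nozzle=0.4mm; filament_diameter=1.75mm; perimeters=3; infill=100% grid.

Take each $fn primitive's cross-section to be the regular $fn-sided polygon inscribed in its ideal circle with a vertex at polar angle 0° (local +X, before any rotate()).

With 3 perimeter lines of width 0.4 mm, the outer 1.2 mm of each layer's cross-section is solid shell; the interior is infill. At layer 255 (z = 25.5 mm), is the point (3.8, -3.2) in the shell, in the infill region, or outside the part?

At z = 25.5 mm: the cube is not intersected at this z (z outside [0, 8]); the cylinder at (3, 2) does not reach this height (z outside [7.5, 24.5]); the r=6 cylinder at (5, -1) gives a regular 16-gon of circumradius 6 (constant along its height); the cube at (8.5, 11.5) is absent (z outside [2.5, 19.5]); Taking the union: only the r=6 cylinder at (5, -1) is present, so the union is just that shape — 1 connected region. Overall, the cross-section is a single solid region. The nearest boundary edge runs (0.76, -5.24)→(2.70, -6.54); distance from the point to it = 3.39 mm. The point is inside the cross-section and 3.39 mm from the nearest boundary — more than the 1.2 mm shell width (3 × 0.4), so it's in the infill interior.

infill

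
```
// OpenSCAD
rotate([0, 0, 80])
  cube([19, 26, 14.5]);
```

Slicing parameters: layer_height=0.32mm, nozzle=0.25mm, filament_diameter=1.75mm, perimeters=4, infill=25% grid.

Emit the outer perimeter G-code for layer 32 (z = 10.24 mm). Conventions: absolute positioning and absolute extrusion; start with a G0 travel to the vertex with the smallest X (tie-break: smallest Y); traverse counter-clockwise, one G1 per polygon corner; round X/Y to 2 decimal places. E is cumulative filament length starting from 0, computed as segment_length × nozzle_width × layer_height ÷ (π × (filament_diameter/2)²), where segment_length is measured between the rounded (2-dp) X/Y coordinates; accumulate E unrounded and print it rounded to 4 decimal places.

G0 X-25.61 Y4.51 Z10.24
G1 X0.00 Y0.00 E0.8649
G1 X3.30 Y18.71 E1.4968
G1 X-22.31 Y23.23 E2.3618
G1 X-25.61 Y4.51 E2.9940

At z = 10.24 mm: the cube is present — its section is the full 19×26 rectangle; (rotated 80° about Z; rotation is an isometry so areas/perimeters/island counts are preserved). The outline is a single polygon with 4 vertices. Extrusion per mm of travel: 0.25 × 0.32 / (π × 0.875²) = 0.033260. Accumulating E over each segment gives final E = 2.9940.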